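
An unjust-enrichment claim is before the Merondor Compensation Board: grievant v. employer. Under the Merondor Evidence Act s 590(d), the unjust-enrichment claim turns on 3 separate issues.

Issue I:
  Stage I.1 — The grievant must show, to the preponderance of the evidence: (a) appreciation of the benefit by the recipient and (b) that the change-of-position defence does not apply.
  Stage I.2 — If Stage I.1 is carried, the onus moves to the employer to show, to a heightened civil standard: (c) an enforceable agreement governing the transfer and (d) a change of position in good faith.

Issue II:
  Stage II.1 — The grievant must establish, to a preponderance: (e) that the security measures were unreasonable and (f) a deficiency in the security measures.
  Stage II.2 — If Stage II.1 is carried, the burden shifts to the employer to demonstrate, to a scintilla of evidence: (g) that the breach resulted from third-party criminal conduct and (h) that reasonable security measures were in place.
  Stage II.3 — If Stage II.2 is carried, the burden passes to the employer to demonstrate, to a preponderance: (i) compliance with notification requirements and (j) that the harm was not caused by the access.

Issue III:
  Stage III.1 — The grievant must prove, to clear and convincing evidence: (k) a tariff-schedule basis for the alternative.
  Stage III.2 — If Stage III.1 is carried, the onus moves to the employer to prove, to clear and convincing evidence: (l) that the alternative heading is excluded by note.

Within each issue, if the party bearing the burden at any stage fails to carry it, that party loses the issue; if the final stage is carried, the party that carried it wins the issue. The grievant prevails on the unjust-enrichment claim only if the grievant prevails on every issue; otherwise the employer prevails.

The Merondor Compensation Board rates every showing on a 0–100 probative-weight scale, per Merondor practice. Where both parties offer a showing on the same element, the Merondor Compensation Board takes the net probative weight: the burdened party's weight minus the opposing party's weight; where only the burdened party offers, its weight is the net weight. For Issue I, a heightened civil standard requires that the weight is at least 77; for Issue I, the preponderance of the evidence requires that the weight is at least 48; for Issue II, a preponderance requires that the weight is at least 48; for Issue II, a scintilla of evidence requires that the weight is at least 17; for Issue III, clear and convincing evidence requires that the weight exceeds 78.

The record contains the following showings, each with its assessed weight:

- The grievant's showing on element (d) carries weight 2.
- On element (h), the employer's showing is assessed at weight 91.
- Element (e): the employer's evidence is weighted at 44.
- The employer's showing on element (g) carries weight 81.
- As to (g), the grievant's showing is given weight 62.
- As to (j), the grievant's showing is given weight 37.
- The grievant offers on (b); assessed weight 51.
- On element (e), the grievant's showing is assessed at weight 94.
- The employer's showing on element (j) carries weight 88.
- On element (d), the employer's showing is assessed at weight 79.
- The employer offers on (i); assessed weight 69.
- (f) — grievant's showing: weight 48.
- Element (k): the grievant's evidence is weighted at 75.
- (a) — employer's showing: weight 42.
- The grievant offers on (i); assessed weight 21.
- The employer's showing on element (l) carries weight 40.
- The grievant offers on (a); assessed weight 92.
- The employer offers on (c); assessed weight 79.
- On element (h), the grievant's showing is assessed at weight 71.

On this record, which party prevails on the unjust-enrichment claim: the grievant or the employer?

employer

— Issue I —
Stage I.1 (grievant, the preponderance of the evidence, weight is at least 48): (a) net 92−42=50 ≥ 48 — meets; (b) 51 ≥ 48 — meets.
  Stage I.1 carried; the burden shifts to the employer.
Stage I.2 (employer, a heightened civil standard, weight is at least 77): (c) 79 ≥ 77 — meets; (d) net 79−2=77 ≥ 77 — meets.
  All elements met at the final stage.
Every stage carried; the employer prevails on this issue.
— Issue II —
Stage II.1 — burden on grievant; standard: a preponderance (weight is at least 48).
    (e): 94 − 44 = 50 ≥ 48 [met]
    (f): 48 ≥ 48 [met]
  Stage II.1 is satisfied; the onus moves to the employer.
Stage II.2 — burden on employer; standard: a scintilla of evidence (weight is at least 17).
    (g): 81 − 62 = 19 ≥ 17 [met]
    (h): 91 − 71 = 20 ≥ 17 [met]
  Stage II.2 carried; the burden remains with the employer.
Stage II.3 — burden on employer; standard: a preponderance (weight is at least 48).
    (i): 69 − 21 = 48 ≥ 48 [met]
    (j): 88 − 37 = 51 ≥ 48 [met]
  Stage II.3 carried; the final stage is satisfied.
All stages carried — the employer prevails on this issue.
— Issue III —
Stage III.1 — burden on grievant; standard: clear and convincing evidence (weight exceeds 78).
    (k): 75 ≤ 78 [not met]
  Not every element is met, so the grievant fails to carry Stage III.1.
So the employer prevails on this issue.
Per-issue: Issue I → employer; Issue II → employer; Issue III → employer. The grievant must prevail on every issue; overall, the employer prevails.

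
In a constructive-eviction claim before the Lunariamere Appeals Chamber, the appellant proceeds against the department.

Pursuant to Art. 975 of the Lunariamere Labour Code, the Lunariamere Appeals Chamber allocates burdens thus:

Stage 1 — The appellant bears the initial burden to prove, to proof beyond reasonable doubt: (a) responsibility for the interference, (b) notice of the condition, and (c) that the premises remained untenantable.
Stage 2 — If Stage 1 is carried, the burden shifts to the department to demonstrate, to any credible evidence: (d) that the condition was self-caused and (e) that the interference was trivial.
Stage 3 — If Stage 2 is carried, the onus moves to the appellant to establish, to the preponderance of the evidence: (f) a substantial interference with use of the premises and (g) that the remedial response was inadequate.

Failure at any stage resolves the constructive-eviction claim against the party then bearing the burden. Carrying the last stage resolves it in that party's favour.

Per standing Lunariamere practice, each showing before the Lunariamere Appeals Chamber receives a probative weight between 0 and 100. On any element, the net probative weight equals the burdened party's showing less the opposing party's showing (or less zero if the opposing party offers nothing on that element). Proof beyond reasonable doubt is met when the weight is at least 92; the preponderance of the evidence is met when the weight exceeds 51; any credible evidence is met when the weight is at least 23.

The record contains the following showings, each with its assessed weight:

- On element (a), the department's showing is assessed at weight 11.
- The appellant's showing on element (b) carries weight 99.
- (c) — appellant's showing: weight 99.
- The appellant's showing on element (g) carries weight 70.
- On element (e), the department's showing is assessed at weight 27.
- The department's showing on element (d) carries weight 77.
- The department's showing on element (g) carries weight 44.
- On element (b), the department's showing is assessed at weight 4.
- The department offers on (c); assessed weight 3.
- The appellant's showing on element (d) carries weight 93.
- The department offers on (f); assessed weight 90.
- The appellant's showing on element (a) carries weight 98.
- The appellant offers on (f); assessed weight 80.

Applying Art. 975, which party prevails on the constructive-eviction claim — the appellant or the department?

Stage 1 — burden on appellant; standard: proof beyond reasonable doubt (weight is at least 92).
    (a): 98 − 11 = 87 < 92 [not met]
    (b): 99 − 4 = 95 ≥ 92 [met]
    (c): 99 − 3 = 96 ≥ 92 [met]
  The appellant does not carry Stage 1.
The department prevails.

department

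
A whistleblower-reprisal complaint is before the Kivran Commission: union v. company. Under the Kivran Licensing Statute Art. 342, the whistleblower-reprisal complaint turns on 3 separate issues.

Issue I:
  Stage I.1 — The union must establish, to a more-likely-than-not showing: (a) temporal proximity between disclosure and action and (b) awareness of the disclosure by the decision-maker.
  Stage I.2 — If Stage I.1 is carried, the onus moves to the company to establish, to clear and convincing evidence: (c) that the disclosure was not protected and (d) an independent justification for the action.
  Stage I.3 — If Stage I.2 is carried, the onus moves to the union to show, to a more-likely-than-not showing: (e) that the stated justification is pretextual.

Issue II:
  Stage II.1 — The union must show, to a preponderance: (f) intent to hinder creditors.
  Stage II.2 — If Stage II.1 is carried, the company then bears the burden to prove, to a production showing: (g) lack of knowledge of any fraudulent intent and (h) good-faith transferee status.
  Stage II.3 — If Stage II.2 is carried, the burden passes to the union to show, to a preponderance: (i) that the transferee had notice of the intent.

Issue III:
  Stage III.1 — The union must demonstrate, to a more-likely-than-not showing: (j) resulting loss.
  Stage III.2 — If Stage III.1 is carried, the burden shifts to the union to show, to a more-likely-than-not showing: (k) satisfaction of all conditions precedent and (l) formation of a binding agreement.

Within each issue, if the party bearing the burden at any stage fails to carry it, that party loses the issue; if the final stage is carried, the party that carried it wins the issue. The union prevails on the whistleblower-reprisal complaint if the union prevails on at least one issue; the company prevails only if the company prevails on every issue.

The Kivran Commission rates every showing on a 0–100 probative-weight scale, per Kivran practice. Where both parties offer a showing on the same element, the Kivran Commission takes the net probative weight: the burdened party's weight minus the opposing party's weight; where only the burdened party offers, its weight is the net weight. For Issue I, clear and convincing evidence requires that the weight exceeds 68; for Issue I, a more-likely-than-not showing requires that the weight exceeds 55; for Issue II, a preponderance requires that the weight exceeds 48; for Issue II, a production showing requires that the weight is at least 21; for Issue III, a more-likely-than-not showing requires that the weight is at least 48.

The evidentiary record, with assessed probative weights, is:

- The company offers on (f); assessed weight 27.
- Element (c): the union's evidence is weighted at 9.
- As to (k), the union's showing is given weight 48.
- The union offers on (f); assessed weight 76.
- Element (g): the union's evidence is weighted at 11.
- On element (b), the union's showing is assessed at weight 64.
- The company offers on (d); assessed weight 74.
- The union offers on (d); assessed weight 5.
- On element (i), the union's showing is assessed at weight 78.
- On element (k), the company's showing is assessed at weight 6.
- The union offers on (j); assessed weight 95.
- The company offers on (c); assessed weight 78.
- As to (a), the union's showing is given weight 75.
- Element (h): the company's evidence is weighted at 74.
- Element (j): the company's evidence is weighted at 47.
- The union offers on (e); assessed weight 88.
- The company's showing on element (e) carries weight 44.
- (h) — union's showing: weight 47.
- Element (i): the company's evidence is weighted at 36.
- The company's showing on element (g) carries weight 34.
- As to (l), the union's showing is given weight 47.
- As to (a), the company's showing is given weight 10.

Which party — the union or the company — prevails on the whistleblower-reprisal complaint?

— Issue I —
At Stage I.1 the union must meet a more-likely-than-not showing (weight exceeds 55): on (a) the weight is 75 less the opposing 10 gives net 65, which does exceed 55, so (a) meets the standard; on (b) the weight is 64, > 55, so (b) meets the standard.
  Stage I.1 is satisfied; the onus moves to the company.
At Stage I.2 the company must meet clear and convincing evidence (weight exceeds 68): on (c) the weight is 78 less the opposing 9 gives net 69, > 68, so (c) meets the standard; on (d) the weight is 74 less the opposing 5 gives net 69, > 68, so (d) meets the standard.
  Stage I.2 is satisfied; the onus moves to the union.
At Stage I.3 the union must meet a more-likely-than-not showing (weight exceeds 55): on (e) the weight is 88 less the opposing 44 gives net 44, which does not exceed 55, so (e) does not meet the standard.
  The union does not carry Stage I.3.
The company prevails on this issue.
— Issue II —
At Stage II.1 the union must meet a preponderance (weight exceeds 48): on (f) the weight is 76 less the opposing 27 gives net 49, > 48, so (f) meets the standard.
  The union carries Stage II.1; the company now bears the burden.
At Stage II.2 the company must meet a production showing (weight is at least 21): on (g) the weight is 34 less the opposing 11 gives net 23, which does reach 21, so (g) meets the standard; on (h) the weight is 74 less the opposing 47 gives net 27, which does reach 21, so (h) meets the standard.
  Stage II.2 carried; the burden shifts to the union.
At Stage II.3 the union must meet a preponderance (weight exceeds 48): on (i) the weight is 78 less the opposing 36 gives net 42, which does not exceed 48, so (i) does not meet the standard.
  The union does not carry Stage II.3.
The company prevails on this issue.
— Issue III —
Stage III.1 (union, a more-likely-than-not showing, weight is at least 48): (j) net 95−47=48 ≥ 48 — meets.
  Stage III.1 carried; the burden remains with the union.
Stage III.2 (union, a more-likely-than-not showing, weight is at least 48): (k) net 48−6=42 < 48 — fails; (l) 47 < 48 — fails.
  The union does not carry Stage III.2.
The company prevails on this issue.
Per-issue: Issue I → company; Issue II → company; Issue III → company. The union must prevail on at least one issue; overall, the company prevails.

company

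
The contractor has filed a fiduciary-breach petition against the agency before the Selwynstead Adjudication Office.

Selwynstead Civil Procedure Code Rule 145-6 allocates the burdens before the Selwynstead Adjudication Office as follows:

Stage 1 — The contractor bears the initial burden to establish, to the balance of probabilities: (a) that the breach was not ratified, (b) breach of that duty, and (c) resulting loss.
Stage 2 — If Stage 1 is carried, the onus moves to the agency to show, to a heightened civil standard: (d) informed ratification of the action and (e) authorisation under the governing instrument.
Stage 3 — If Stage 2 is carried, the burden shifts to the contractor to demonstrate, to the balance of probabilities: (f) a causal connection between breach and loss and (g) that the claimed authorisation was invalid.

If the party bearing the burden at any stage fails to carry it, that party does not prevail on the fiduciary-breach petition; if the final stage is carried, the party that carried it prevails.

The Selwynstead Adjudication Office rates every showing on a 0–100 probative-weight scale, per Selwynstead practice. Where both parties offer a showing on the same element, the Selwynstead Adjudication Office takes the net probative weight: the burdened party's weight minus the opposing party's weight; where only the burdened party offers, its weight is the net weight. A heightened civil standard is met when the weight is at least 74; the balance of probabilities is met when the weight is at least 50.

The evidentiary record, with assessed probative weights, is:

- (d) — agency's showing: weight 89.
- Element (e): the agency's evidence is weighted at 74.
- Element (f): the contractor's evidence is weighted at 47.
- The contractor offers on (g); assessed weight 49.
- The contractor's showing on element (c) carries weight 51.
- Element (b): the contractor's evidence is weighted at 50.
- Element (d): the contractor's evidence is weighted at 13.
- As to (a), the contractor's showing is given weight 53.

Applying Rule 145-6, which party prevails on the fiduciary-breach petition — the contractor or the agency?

At Stage 1 the contractor must meet the balance of probabilities (weight is at least 50): on (a) the weight is 53, which does reach 50, so (a) meets the standard; on (b) the weight is 50, which does reach 50, so (b) meets the standard; on (c) the weight is 51, which does reach 50, so (c) meets the standard.
  All elements met. The burden passes to the agency.
At Stage 2 the agency must meet a heightened civil standard (weight is at least 74): on (d) the weight is 89 less the opposing 13 gives net 76, ≥ 74, so (d) meets the standard; on (e) the weight is 74, which does reach 74, so (e) meets the standard.
  Stage 2 carried; the burden shifts to the contractor.
At Stage 3 the contractor must meet the balance of probabilities (weight is at least 50): on (f) the weight is 47, < 50, so (f) does not meet the standard; on (g) the weight is 49, which does not reach 50, so (g) does not meet the standard.
  The contractor does not carry Stage 3.
The analysis ends at Stage 3; the agency prevails.

agency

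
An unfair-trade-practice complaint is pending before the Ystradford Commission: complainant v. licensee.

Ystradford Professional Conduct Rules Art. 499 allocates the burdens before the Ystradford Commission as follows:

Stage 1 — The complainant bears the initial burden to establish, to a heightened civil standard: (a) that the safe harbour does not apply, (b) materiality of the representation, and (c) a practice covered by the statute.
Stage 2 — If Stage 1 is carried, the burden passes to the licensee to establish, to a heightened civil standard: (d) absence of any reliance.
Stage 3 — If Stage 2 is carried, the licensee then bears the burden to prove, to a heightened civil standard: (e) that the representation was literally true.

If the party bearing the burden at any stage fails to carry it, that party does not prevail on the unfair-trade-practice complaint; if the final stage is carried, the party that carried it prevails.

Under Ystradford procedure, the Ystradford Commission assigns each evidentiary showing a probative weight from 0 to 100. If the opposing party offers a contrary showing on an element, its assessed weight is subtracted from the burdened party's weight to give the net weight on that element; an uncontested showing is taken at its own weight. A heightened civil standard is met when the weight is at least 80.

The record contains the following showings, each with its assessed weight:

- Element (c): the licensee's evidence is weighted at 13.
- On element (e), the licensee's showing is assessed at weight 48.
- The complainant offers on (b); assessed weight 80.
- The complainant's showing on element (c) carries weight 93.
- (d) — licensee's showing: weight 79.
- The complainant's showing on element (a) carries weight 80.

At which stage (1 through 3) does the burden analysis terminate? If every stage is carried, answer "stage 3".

At Stage 1 the complainant must meet a heightened civil standard (weight is at least 80): on (a) the weight is 80, which does reach 80, so (a) meets the standard; on (b) the weight is 80, ≥ 80, so (b) meets the standard; on (c) the weight is 93 less the opposing 13 gives net 80, ≥ 80, so (c) meets the standard.
  All elements met. The burden passes to the licensee.
At Stage 2 the licensee must meet a heightened civil standard (weight is at least 80): on (d) the weight is 79, < 80, so (d) does not meet the standard.
  Not every element is met, so the licensee fails to carry Stage 2.
The complainant prevails.

stage 2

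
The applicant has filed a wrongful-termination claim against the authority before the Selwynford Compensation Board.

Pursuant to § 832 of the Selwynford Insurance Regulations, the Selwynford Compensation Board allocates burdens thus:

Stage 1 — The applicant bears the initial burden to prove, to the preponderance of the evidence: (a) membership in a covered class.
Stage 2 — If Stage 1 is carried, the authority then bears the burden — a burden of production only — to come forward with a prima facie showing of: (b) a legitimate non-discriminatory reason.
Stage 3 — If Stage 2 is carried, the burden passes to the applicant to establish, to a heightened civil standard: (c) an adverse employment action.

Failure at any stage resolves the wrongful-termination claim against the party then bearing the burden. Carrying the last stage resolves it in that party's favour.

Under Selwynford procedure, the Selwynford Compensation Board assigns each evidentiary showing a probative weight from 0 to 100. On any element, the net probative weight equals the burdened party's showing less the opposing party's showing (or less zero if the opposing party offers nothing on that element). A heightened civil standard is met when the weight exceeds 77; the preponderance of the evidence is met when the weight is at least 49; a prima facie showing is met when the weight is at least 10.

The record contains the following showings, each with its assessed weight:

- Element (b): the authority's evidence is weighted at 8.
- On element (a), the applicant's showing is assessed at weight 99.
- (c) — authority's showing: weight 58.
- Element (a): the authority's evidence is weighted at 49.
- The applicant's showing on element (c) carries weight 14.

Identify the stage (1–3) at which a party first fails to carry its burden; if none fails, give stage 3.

At Stage 1 the applicant must meet the preponderance of the evidence (weight is at least 49): on (a) the weight is 99 less the opposing 49 gives net 50, which does reach 49, so (a) meets the standard.
  All elements met. The burden passes to the authority.
At Stage 2 the authority must meet a prima facie showing (weight is at least 10): on (b) the weight is 8, which does not reach 10, so (b) does not meet the standard.
  The authority does not carry Stage 2.
The analysis ends at Stage 2; the applicant prevails.

stage 2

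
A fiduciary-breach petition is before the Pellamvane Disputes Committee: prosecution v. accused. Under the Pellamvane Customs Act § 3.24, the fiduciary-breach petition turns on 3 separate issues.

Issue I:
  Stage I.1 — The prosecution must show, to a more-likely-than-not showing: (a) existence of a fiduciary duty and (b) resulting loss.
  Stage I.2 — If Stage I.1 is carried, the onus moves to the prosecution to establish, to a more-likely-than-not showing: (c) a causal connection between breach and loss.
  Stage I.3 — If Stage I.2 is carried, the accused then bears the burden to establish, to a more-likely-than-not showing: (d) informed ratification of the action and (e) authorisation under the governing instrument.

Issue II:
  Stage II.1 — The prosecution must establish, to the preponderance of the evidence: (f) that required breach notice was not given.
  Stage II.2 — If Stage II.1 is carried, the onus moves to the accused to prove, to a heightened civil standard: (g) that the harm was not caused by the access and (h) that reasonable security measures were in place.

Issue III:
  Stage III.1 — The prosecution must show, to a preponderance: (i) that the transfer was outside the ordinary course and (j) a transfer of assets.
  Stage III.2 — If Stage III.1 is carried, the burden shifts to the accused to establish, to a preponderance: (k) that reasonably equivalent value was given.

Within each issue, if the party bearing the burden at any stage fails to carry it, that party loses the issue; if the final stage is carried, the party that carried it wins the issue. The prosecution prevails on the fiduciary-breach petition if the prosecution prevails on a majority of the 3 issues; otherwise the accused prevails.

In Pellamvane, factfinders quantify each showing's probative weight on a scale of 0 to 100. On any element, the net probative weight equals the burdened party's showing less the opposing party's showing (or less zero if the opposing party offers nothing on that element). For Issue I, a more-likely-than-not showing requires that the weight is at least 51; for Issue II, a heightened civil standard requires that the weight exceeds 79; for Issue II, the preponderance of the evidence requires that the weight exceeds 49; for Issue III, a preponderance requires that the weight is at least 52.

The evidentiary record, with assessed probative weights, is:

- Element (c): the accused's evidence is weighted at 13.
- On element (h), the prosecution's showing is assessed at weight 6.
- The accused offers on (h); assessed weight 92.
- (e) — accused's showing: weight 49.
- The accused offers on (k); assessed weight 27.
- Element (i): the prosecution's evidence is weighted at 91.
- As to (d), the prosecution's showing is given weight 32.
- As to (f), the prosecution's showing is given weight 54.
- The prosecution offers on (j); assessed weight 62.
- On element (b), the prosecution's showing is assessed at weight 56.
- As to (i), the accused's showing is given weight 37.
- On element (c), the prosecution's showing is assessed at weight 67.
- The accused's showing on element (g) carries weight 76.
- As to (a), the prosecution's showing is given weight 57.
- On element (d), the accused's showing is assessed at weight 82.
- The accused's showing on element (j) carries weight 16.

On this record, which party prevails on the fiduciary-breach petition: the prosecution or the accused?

— Issue I —
Stage I.1 — burden on prosecution; standard: a more-likely-than-not showing (weight is at least 51).
    (a): 57 ≥ 51 [met]
    (b): 56 ≥ 51 [met]
  Stage I.1 carried; the burden remains with the prosecution.
Stage I.2 — burden on prosecution; standard: a more-likely-than-not showing (weight is at least 51).
    (c): 67 − 13 = 54 ≥ 51 [met]
  Stage I.2 is satisfied; the onus moves to the accused.
Stage I.3 — burden on accused; standard: a more-likely-than-not showing (weight is at least 51).
    (d): 82 − 32 = 50 < 51 [not met]
    (e): 49 < 51 [not met]
  Stage I.3 not carried; the accused fails its burden.
So the prosecution prevails on this issue.
— Issue II —
Stage II.1 (prosecution, the preponderance of the evidence, weight exceeds 49): (f) 54 > 49 — meets.
  Stage II.1 carried; the burden shifts to the accused.
Stage II.2 (accused, a heightened civil standard, weight exceeds 79): (g) 76 ≤ 79 — fails; (h) net 92−6=86 > 79 — meets.
  Stage II.2 not carried; the accused fails its burden.
The prosecution prevails on this issue.
— Issue III —
Stage III.1 (prosecution, a preponderance, weight is at least 52): (i) net 91−37=54 ≥ 52 — meets; (j) net 62−16=46 < 52 — fails.
  Not every element is met, so the prosecution fails to carry Stage III.1.
So the accused prevails on this issue.
Per-issue: Issue I → prosecution; Issue II → prosecution; Issue III → accused. The prosecution must prevail on a majority of issues; overall, the prosecution prevails.

prosecution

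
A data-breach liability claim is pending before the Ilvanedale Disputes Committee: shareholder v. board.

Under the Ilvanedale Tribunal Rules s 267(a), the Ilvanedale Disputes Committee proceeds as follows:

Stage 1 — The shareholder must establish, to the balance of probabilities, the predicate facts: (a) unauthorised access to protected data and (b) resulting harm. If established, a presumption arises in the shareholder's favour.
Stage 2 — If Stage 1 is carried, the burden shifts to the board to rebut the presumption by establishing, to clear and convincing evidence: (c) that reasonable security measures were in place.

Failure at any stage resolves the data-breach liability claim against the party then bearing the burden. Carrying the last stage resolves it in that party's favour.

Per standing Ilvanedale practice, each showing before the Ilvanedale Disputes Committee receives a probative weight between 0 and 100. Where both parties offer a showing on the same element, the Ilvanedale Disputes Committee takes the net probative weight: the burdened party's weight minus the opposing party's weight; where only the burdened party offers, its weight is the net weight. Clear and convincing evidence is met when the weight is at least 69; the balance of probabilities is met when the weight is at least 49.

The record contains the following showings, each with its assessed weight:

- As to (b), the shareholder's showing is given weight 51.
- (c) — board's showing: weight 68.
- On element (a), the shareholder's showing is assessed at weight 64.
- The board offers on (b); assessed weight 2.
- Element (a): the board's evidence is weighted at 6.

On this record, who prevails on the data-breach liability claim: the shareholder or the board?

Stage 1 — burden on shareholder; standard: the balance of probabilities (weight is at least 49).
    (a): 64 − 6 = 58 ≥ 49 [met]
    (b): 51 − 2 = 49 ≥ 49 [met]
  All elements met. The burden passes to the board.
Stage 2 — burden on board; standard: clear and convincing evidence (weight is at least 69).
    (c): 68 < 69 [not met]
  Not every element is met, so the board fails to carry Stage 2.
The shareholder prevails.

shareholder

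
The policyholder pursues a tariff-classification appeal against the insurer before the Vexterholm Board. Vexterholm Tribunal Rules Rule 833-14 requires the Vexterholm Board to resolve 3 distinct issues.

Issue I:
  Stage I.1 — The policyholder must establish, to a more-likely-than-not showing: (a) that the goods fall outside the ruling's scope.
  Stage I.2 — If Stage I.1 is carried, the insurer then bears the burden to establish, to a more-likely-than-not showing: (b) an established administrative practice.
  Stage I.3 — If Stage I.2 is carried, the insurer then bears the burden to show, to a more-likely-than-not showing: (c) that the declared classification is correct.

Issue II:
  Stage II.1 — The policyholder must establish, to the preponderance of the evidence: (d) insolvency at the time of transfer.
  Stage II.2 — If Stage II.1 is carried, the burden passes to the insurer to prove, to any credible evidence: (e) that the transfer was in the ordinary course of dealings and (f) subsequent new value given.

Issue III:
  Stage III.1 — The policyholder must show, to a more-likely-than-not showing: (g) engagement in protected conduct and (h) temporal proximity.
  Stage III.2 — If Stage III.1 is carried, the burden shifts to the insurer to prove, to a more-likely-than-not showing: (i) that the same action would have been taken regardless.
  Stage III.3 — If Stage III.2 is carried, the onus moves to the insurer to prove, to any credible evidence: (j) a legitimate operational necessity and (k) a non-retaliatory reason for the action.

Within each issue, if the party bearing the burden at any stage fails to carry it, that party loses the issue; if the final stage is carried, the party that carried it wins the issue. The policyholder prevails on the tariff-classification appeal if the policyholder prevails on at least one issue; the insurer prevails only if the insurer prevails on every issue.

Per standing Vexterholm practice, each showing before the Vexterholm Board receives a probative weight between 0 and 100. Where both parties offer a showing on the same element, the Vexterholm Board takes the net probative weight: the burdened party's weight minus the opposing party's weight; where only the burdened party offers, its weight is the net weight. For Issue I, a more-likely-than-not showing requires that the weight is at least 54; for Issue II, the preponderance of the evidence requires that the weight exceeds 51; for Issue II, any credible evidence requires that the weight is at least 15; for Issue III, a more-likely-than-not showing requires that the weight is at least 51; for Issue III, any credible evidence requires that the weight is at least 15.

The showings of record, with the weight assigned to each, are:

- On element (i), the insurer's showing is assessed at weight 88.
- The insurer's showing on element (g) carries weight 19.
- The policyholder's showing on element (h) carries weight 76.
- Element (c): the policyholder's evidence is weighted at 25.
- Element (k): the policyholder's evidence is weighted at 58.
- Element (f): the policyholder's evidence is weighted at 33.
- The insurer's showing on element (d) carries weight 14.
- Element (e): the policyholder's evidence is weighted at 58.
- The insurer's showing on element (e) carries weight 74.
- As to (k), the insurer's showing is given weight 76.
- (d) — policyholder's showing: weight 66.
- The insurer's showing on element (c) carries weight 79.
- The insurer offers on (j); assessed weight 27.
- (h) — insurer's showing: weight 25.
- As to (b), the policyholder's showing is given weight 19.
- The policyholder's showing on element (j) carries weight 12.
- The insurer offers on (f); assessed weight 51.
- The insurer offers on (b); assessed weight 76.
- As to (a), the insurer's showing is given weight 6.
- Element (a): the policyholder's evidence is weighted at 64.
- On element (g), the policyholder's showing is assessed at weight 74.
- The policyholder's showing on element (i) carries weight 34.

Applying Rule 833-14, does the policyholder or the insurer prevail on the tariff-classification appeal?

insurer

— Issue I —
At Stage I.1 the policyholder must meet a more-likely-than-not showing (weight is at least 54): on (a) the weight is 64 less the opposing 6 gives net 58, which does reach 54, so (a) meets the standard.
  Stage I.1 carried; the burden shifts to the insurer.
At Stage I.2 the insurer must meet a more-likely-than-not showing (weight is at least 54): on (b) the weight is 76 less the opposing 19 gives net 57, ≥ 54, so (b) meets the standard.
  Stage I.2 carried; the burden remains with the insurer.
At Stage I.3 the insurer must meet a more-likely-than-not showing (weight is at least 54): on (c) the weight is 79 less the opposing 25 gives net 54, ≥ 54, so (c) meets the standard.
  All elements met at the final stage.
All stages carried — the insurer prevails on this issue.
— Issue II —
At Stage II.1 the policyholder must meet the preponderance of the evidence (weight exceeds 51): on (d) the weight is 66 less the opposing 14 gives net 52, which does exceed 51, so (d) meets the standard.
  All elements met. The burden passes to the insurer.
At Stage II.2 the insurer must meet any credible evidence (weight is at least 15): on (e) the weight is 74 less the opposing 58 gives net 16, ≥ 15, so (e) meets the standard; on (f) the weight is 51 less the opposing 33 gives net 18, ≥ 15, so (f) meets the standard.
  All elements met at the final stage.
With every stage satisfied, the insurer prevails on this issue.
— Issue III —
At Stage III.1 the policyholder must meet a more-likely-than-not showing (weight is at least 51): on (g) the weight is 74 less the opposing 19 gives net 55, which does reach 51, so (g) meets the standard; on (h) the weight is 76 less the opposing 25 gives net 51, which does reach 51, so (h) meets the standard.
  Stage III.1 is satisfied; the onus moves to the insurer.
At Stage III.2 the insurer must meet a more-likely-than-not showing (weight is at least 51): on (i) the weight is 88 less the opposing 34 gives net 54, which does reach 51, so (i) meets the standard.
  Stage III.2 carried; the burden remains with the insurer.
At Stage III.3 the insurer must meet any credible evidence (weight is at least 15): on (j) the weight is 27 less the opposing 12 gives net 15, which does reach 15, so (j) meets the standard; on (k) the weight is 76 less the opposing 58 gives net 18, ≥ 15, so (k) meets the standard.
  All elements met at the final stage.
All stages carried — the insurer prevails on this issue.
Per-issue: Issue I → insurer; Issue II → insurer; Issue III → insurer. The policyholder must prevail on at least one issue; overall, the insurer prevails.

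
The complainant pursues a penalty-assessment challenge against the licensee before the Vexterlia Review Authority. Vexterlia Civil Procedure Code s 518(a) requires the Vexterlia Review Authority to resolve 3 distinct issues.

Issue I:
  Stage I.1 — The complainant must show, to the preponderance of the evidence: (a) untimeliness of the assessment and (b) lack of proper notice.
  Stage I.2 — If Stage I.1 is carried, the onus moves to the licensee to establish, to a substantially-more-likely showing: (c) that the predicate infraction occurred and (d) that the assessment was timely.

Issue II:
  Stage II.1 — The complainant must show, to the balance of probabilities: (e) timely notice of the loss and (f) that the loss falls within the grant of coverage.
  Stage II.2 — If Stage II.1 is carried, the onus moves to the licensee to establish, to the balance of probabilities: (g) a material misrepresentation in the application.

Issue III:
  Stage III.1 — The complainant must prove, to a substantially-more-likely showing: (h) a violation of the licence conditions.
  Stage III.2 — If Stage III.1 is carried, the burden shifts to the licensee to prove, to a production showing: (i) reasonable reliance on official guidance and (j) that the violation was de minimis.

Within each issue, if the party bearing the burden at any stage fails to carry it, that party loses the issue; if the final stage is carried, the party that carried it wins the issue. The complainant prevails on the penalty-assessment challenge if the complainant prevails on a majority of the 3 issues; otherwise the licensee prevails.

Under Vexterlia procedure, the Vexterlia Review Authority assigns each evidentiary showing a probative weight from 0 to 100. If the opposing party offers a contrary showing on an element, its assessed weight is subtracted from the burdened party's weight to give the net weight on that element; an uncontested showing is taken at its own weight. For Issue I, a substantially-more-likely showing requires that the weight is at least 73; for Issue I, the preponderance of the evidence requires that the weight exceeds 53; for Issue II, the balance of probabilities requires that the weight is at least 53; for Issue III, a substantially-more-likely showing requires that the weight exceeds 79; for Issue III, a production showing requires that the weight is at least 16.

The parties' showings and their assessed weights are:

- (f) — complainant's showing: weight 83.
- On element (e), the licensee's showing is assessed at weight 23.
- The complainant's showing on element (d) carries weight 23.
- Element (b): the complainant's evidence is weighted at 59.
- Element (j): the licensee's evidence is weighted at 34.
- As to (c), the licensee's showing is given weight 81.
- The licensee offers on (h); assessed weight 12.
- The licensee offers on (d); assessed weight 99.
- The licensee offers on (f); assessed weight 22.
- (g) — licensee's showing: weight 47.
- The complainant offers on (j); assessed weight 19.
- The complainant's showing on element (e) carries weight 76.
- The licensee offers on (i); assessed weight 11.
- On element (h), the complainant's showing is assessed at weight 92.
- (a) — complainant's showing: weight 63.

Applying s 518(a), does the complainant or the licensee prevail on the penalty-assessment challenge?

complainant

— Issue I —
At Stage I.1 the complainant must meet the preponderance of the evidence (weight exceeds 53): on (a) the weight is 63, > 53, so (a) meets the standard; on (b) the weight is 59, which does exceed 53, so (b) meets the standard.
  Stage I.1 is satisfied; the onus moves to the licensee.
At Stage I.2 the licensee must meet a substantially-more-likely showing (weight is at least 73): on (c) the weight is 81, which does reach 73, so (c) meets the standard; on (d) the weight is 99 less the opposing 23 gives net 76, which does reach 73, so (d) meets the standard.
  The licensee carries the last stage.
Every stage carried; the licensee prevails on this issue.
— Issue II —
Stage II.1 (complainant, the balance of probabilities, weight is at least 53): (e) net 76−23=53 ≥ 53 — meets; (f) net 83−22=61 ≥ 53 — meets.
  Stage II.1 is satisfied; the onus moves to the licensee.
Stage II.2 (licensee, the balance of probabilities, weight is at least 53): (g) 47 < 53 — fails.
  Not every element is met, so the licensee fails to carry Stage II.2.
The analysis ends at Stage II.2; the complainant prevails on this issue.
— Issue III —
Stage III.1 (complainant, a substantially-more-likely showing, weight exceeds 79): (h) net 92−12=80 > 79 — meets.
  The complainant carries Stage III.1; the licensee now bears the burden.
Stage III.2 (licensee, a production showing, weight is at least 16): (i) 11 < 16 — fails; (j) net 34−19=15 < 16 — fails.
  Not every element is met, so the licensee fails to carry Stage III.2.
The complainant prevails on this issue.
Per-issue: Issue I → licensee; Issue II → complainant; Issue III → complainant. The complainant must prevail on a majority of issues; overall, the complainant prevails.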